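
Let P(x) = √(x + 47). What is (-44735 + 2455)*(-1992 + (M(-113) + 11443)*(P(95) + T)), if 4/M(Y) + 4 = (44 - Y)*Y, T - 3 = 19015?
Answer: -4664914573417744/507 - 245291685448*√142/507 ≈ -9.2068e+12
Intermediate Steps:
T = 19018 (T = 3 + 19015 = 19018)
P(x) = √(47 + x)
M(Y) = 4/(-4 + Y*(44 - Y)) (M(Y) = 4/(-4 + (44 - Y)*Y) = 4/(-4 + Y*(44 - Y)))
(-44735 + 2455)*(-1992 + (M(-113) + 11443)*(P(95) + T)) = (-44735 + 2455)*(-1992 + (-4/(4 + (-113)² - 44*(-113)) + 11443)*(√(47 + 95) + 19018)) = -42280*(-1992 + (-4/(4 + 12769 + 4972) + 11443)*(√142 + 19018)) = -42280*(-1992 + (-4/17745 + 11443)*(19018 + √142)) = -42280*(-1992 + 203056031*(19018 + √142)/17745) = -42280*(-1992 + (3861719597558/17745 + 203056031*√142/17745)) = -42280*(3861684249518/17745 + 203056031*√142/17745) = -4664914573417744/507 - 245291685448*√142/507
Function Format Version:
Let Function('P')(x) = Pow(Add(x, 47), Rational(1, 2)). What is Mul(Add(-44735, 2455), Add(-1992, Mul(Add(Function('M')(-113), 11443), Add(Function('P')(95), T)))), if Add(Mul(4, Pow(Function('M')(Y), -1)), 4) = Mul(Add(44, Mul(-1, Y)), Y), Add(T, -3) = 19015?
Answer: Add(Rational(-4664914573417744, 507), Mul(Rational(-245291685448, 507), Pow(142, Rational(1, 2)))) ≈ -9.2068e+12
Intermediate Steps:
T = 19018 (T = Add(3, 19015) = 19018)
Function('P')(x) = Pow(Add(47, x), Rational(1, 2))
Function('M')(Y) = Mul(4, Pow(Add(-4, Mul(Y, Add(44, Mul(-1, Y)))), -1)) (Function('M')(Y) = Mul(4, Pow(Add(-4, Mul(Add(44, Mul(-1, Y)), Y)), -1)) = Mul(4, Pow(Add(-4, Mul(Y, Add(44, Mul(-1, Y)))), -1)))
Mul(Add(-44735, 2455), Add(-1992, Mul(Add(Function('M')(-113), 11443), Add(Function('P')(95), T)))) = Mul(Add(-44735, 2455), Add(-1992, Mul(Add(Mul(-4, Pow(Add(4, Pow(-113, 2), Mul(-44, -113)), -1)), 11443), Add(Pow(Add(47, 95), Rational(1, 2)), 19018)))) = Mul(-42280, Add(-1992, Mul(Add(Mul(-4, Pow(Add(4, 12769, 4972), -1)), 11443), Add(Pow(142, Rational(1, 2)), 19018)))) = Mul(-42280, Add(-1992, Mul(Add(Mul(-4, Pow(17745, -1)), 11443), Add(19018, Pow(142, Rational(1, 2)))))) = Mul(-42280, Add(-1992, Mul(Add(Mul(-4, Rational(1, 17745)), 11443), Add(19018, Pow(142, Rational(1, 2)))))) = Mul(-42280, Add(-1992, Mul(Add(Rational(-4, 17745), 11443), Add(19018, Pow(142, Rational(1, 2)))))) = Mul(-42280, Add(-1992, Mul(Rational(203056031, 17745), Add(19018, Pow(142, Rational(1, 2)))))) = Mul(-42280, Add(-1992, Add(Rational(3861719597558, 17745), Mul(Rational(203056031, 17745), Pow(142, Rational(1, 2)))))) = Mul(-42280, Add(Rational(3861684249518, 17745), Mul(Rational(203056031, 17745), Pow(142, Rational(1, 2))))) = Add(Rational(-4664914573417744, 507), Mul(Rational(-245291685448, 507), Pow(142, Rational(1, 2))))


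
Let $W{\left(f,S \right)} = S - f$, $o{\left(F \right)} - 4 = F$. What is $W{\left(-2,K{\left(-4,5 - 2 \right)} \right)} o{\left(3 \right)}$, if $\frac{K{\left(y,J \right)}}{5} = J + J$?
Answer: $224$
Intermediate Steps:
$K{\left(y,J \right)} = 10 J$ ($K{\left(y,J \right)} = 5 \left(J + J\right) = 5 \cdot 2 J = 10 J$)
$o{\left(F \right)} = 4 + F$
$W{\left(-2,K{\left(-4,5 - 2 \right)} \right)} o{\left(3 \right)} = \left(10 \left(5 - 2\right) - -2\right) \left(4 + 3\right) = \left(10 \cdot 3 + 2\right) 7 = \left(30 + 2\right) 7 = 32 \cdot 7 = 224$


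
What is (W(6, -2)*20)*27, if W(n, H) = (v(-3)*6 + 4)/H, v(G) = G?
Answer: 3780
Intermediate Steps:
W(n, H) = -14/H (W(n, H) = (-3*6 + 4)/H = (-18 + 4)/H = -14/H)
(W(6, -2)*20)*27 = (-14/(-2)*20)*27 = (-14*(-½)*20)*27 = (7*20)*27 = 140*27 = 3780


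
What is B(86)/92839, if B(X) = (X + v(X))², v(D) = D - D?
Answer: 7396/92839 ≈ 0.079665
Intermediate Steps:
v(D) = 0
B(X) = X² (B(X) = (X + 0)² = X²)
B(86)/92839 = 86²/92839 = 7396*(1/92839) = 7396/92839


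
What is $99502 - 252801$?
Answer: $-153299$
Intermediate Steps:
$99502 - 252801 = -153299$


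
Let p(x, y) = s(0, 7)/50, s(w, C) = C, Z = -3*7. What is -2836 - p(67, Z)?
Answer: -141807/50 ≈ -2836.1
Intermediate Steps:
Z = -21
p(x, y) = 7/50
-2836 - p(67, Z) = -2836 - 1*7/50 = -2836 - 7/50 = -141807/50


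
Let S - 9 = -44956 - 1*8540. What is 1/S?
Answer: -1/53487 ≈ -1.8696e-5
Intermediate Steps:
S = -53487 (S = 9 + (-44956 - 1*8540) = 9 + (-44956 - 8540) = 9 - 53496 = -53487)
1/S = 1/(-53487) = -1/53487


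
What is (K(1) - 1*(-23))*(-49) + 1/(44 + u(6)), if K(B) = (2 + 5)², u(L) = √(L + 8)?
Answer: -3390386/961 - √14/1922 ≈ -3528.0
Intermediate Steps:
u(L) = √(8 + L)
K(B) = 49 (K(B) = 7² = 49)
(K(1) - 1*(-23))*(-49) + 1/(44 + u(6)) = (49 - 1*(-23))*(-49) + 1/(44 + √(8 + 6)) = (49 + 23)*(-49) + 1/(44 + √14) = 72*(-49) + 1/(44 + √14) = -3528 + 1/(44 + √14)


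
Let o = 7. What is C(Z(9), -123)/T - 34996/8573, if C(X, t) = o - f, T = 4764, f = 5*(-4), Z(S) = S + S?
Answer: -55496491/13613924 ≈ -4.0764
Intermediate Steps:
Z(S) = 2*S
f = -20
C(X, t) = 27 (C(X, t) = 7 - 1*(-20) = 7 + 20 = 27)
C(Z(9), -123)/T - 34996/8573 = 27/4764 - 34996/8573 = 27*(1/4764) - 34996*1/8573 = 9/1588 - 34996/8573 = -55496491/13613924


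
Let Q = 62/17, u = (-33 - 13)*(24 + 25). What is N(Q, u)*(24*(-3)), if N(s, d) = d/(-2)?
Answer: -81144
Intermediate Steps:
u = -2254 (u = -46*49 = -2254)
Q = 62/17 (Q = 62*(1/17) = 62/17 ≈ 3.6471)
N(s, d) = -d/2 (N(s, d) = d*(-½) = -d/2)
N(Q, u)*(24*(-3)) = (-½*(-2254))*(24*(-3)) = 1127*(-72) = -81144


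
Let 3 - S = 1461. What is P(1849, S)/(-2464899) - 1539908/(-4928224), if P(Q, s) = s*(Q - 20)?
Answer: 1411476993505/1012297867448 ≈ 1.3943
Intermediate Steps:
S = -1458 (S = 3 - 1*1461 = 3 - 1461 = -1458)
P(Q, s) = s*(-20 + Q)
P(1849, S)/(-2464899) - 1539908/(-4928224) = -1458*(-20 + 1849)/(-2464899) - 1539908/(-4928224) = -1458*1829*(-1/2464899) - 1539908*(-1/4928224) = -2666682*(-1/2464899) + 384977/1232056 = 888894/821633 + 384977/1232056 = 1411476993505/1012297867448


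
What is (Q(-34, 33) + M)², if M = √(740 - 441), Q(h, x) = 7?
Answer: (7 + √299)² ≈ 590.08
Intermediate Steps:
M = √299 ≈ 17.292
(Q(-34, 33) + M)² = (7 + √299)²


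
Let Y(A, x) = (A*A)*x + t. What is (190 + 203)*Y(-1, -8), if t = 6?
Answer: -786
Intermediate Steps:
Y(A, x) = 6 + x*A**2 (Y(A, x) = (A*A)*x + 6 = A**2*x + 6 = x*A**2 + 6 = 6 + x*A**2)
(190 + 203)*Y(-1, -8) = (190 + 203)*(6 - 8*(-1)**2) = 393*(6 - 8*1) = 393*(6 - 8) = 393*(-2) = -786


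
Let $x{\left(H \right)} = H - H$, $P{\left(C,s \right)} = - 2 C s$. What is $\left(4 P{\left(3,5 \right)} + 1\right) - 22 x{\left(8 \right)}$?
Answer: $-119$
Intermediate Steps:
$P{\left(C,s \right)} = - 2 C s$
$x{\left(H \right)} = 0$
$\left(4 P{\left(3,5 \right)} + 1\right) - 22 x{\left(8 \right)} = \left(4 \left(\left(-2\right) 3 \cdot 5\right) + 1\right) - 0 = \left(4 \left(-30\right) + 1\right) + 0 = \left(-120 + 1\right) + 0 = -119 + 0 = -119$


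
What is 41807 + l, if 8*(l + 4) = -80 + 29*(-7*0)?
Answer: 41793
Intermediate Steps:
l = -14 (l = -4 + (-80 + 29*(-7*0))/8 = -4 + (-80 + 29*0)/8 = -4 + (-80 + 0)/8 = -4 + (⅛)*(-80) = -4 - 10 = -14)
41807 + l = 41807 - 14 = 41793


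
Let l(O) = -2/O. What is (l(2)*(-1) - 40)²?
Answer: 1521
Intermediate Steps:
(l(2)*(-1) - 40)² = (-2/2*(-1) - 40)² = (-2*½*(-1) - 40)² = (-1*(-1) - 40)² = (1 - 40)² = (-39)² = 1521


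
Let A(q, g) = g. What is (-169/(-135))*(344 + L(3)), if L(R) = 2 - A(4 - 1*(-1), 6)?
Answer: 11492/27 ≈ 425.63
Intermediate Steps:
L(R) = -4 (L(R) = 2 - 1*6 = 2 - 6 = -4)
(-169/(-135))*(344 + L(3)) = (-169/(-135))*(344 - 4) = -169*(-1/135)*340 = (169/135)*340 = 11492/27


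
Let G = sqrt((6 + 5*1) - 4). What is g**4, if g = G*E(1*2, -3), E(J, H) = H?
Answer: 3969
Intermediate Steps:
G = sqrt(7) (G = sqrt((6 + 5) - 4) = sqrt(11 - 4) = sqrt(7) ≈ 2.6458)
g = -3*sqrt(7) (g = sqrt(7)*(-3) = -3*sqrt(7) ≈ -7.9373)
g**4 = (-3*sqrt(7))**4 = 3969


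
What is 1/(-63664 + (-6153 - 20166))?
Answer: -1/89983 ≈ -1.1113e-5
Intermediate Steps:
1/(-63664 + (-6153 - 20166)) = 1/(-63664 - 26319) = 1/(-89983) = -1/89983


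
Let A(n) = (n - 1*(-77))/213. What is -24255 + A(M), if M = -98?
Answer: -1722112/71 ≈ -24255.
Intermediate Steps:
A(n) = 77/213 + n/213 (A(n) = (n + 77)*(1/213) = (77 + n)*(1/213) = 77/213 + n/213)
-24255 + A(M) = -24255 + (77/213 + (1/213)*(-98)) = -24255 + (77/213 - 98/213) = -24255 - 7/71 = -1722112/71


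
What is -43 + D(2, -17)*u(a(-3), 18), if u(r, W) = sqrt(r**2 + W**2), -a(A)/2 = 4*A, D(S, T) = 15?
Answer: 407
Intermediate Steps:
a(A) = -8*A
u(r, W) = sqrt(W**2 + r**2)
-43 + D(2, -17)*u(a(-3), 18) = -43 + 15*sqrt(18**2 + (-8*(-3))**2) = -43 + 15*sqrt(324 + 24**2) = -43 + 15*sqrt(324 + 576) = -43 + 15*sqrt(900) = -43 + 15*30 = -43 + 450 = 407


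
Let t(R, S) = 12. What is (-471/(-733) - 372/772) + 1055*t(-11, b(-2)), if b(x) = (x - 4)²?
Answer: 1791020274/141469 ≈ 12660.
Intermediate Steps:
b(x) = (-4 + x)²
(-471/(-733) - 372/772) + 1055*t(-11, b(-2)) = (-471/(-733) - 372/772) + 1055*12 = (-471*(-1/733) - 372*1/772) + 12660 = (471/733 - 93/193) + 12660 = 22734/141469 + 12660 = 1791020274/141469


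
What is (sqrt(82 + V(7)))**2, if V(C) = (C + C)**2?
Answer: 278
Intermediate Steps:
V(C) = 4*C**2 (V(C) = (2*C)**2 = 4*C**2)
(sqrt(82 + V(7)))**2 = (sqrt(82 + 4*7**2))**2 = (sqrt(82 + 4*49))**2 = (sqrt(82 + 196))**2 = (sqrt(278))**2 = 278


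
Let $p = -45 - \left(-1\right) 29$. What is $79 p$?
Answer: $-1264$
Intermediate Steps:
$p = -16$ ($p = -45 - -29 = -45 + 29 = -16$)
$79 p = 79 \left(-16\right) = -1264$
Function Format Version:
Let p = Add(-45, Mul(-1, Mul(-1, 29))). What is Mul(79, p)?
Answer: -1264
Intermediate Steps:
p = -16 (p = Add(-45, Mul(-1, -29)) = Add(-45, 29) = -16)
Mul(79, p) = Mul(79, -16) = -1264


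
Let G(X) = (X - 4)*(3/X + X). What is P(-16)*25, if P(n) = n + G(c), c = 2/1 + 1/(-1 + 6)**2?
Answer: -243108/425 ≈ -572.02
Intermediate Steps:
c = 51/25 (c = 2*1 + 1/5**2 = 2 + 1/25 = 51/25 ≈ 2.0400)
G(X) = (-4 + X)*(X + 3/X)
P(n) = -73108/10625 + n (P(n) = n + (3 + (51/25)**2 - 12/51/25 - 4*51/25) = n + (3 + 2601/625 - 12*25/51 - 204/25) = n + (3 + 2601/625 - 100/17 - 204/25) = n - 73108/10625 = -73108/10625 + n)
P(-16)*25 = (-73108/10625 - 16)*25 = -243108/10625*25 = -243108/425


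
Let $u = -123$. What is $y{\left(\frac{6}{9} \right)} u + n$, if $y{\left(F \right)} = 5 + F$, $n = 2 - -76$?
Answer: $-619$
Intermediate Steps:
$n = 78$ ($n = 2 + 76 = 78$)
$y{\left(\frac{6}{9} \right)} u + n = \left(5 + \frac{6}{9}\right) \left(-123\right) + 78 = \left(5 + 6 \cdot \frac{1}{9}\right) \left(-123\right) + 78 = \left(5 + \frac{2}{3}\right) \left(-123\right) + 78 = \frac{17}{3} \left(-123\right) + 78 = -697 + 78 = -619$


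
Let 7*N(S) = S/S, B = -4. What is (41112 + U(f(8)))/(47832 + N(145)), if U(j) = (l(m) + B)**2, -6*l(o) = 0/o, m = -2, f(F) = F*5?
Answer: 287896/334825 ≈ 0.85984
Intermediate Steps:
f(F) = 5*F
N(S) = 1/7 (N(S) = (S/S)/7 = (1/7)*1 = 1/7)
l(o) = 0 (l(o) = -0/o = -1/6*0 = 0)
U(j) = 16 (U(j) = (0 - 4)**2 = (-4)**2 = 16)
(41112 + U(f(8)))/(47832 + N(145)) = (41112 + 16)/(47832 + 1/7) = 41128/(334825/7) = 41128*(7/334825) = 287896/334825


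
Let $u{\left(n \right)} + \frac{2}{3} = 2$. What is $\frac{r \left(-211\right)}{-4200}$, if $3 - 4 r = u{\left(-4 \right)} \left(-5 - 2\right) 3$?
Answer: $\frac{6541}{16800} \approx 0.38935$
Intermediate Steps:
$u{\left(n \right)} = \frac{4}{3}$ ($u{\left(n \right)} = - \frac{2}{3} + 2 = \frac{4}{3}$)
$r = \frac{31}{4}$ ($r = \frac{3}{4} - \frac{\frac{4 \left(-5 - 2\right)}{3} \cdot 3}{4} = \frac{3}{4} - \frac{\frac{4}{3} \left(-7\right) 3}{4} = \frac{3}{4} - \frac{\left(- \frac{28}{3}\right) 3}{4} = \frac{3}{4} - -7 = \frac{3}{4} + 7 = \frac{31}{4} \approx 7.75$)
$\frac{r \left(-211\right)}{-4200} = \frac{\frac{31}{4} \left(-211\right)}{-4200} = \left(- \frac{6541}{4}\right) \left(- \frac{1}{4200}\right) = \frac{6541}{16800}$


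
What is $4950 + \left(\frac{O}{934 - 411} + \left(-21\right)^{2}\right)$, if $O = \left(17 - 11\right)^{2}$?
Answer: $\frac{2819529}{523} \approx 5391.1$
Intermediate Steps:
$O = 36$ ($O = 6^{2} = 36$)
$4950 + \left(\frac{O}{934 - 411} + \left(-21\right)^{2}\right) = 4950 + \left(\frac{36}{934 - 411} + \left(-21\right)^{2}\right) = 4950 + \left(\frac{36}{523} + 441\right) = 4950 + \frac{230679}{523} = \frac{2819529}{523}$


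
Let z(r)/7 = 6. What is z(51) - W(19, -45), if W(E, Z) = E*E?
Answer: -319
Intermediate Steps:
z(r) = 42 (z(r) = 7*6 = 42)
W(E, Z) = E**2
z(51) - W(19, -45) = 42 - 1*19**2 = 42 - 1*361 = 42 - 361 = -319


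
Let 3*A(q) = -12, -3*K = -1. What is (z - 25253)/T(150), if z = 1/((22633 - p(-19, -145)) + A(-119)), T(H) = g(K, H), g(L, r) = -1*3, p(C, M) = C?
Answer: 571929943/67944 ≈ 8417.7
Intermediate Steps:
K = ⅓ (K = -⅓*(-1) = ⅓ ≈ 0.33333)
g(L, r) = -3
T(H) = -3
A(q) = -4 (A(q) = (⅓)*(-12) = -4)
z = 1/22648 (z = 1/((22633 - 1*(-19)) - 4) = 1/((22633 + 19) - 4) = 1/(22652 - 4) = 1/22648 ≈ 4.4154e-5)
(z - 25253)/T(150) = (1/22648 - 25253)/(-3) = -571929943/22648*(-⅓) = 571929943/67944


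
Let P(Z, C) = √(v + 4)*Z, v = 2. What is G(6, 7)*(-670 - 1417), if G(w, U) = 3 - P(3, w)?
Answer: -6261 + 6261*√6 ≈ 9075.3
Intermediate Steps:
P(Z, C) = Z*√6 (P(Z, C) = √(2 + 4)*Z = √6*Z = Z*√6)
G(w, U) = 3 - 3*√6
G(6, 7)*(-670 - 1417) = (3 - 3*√6)*(-670 - 1417) = (3 - 3*√6)*(-2087) = -6261 + 6261*√6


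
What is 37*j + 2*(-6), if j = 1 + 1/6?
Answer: 187/6 ≈ 31.167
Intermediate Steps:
j = 7/6 (j = 1 + 1*(⅙) = 1 + ⅙ = 7/6 ≈ 1.1667)
37*j + 2*(-6) = 37*(7/6) + 2*(-6) = 259/6 - 12 = 187/6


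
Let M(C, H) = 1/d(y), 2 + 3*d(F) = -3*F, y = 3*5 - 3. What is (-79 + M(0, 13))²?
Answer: 9030025/1444 ≈ 6253.5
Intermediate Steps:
y = 12 (y = 15 - 3 = 12)
d(F) = -⅔ - F (d(F) = -⅔ + (-3*F)/3 = -⅔ - F)
M(C, H) = -3/38 (M(C, H) = 1/(-⅔ - 1*12) = 1/(-⅔ - 12) = 1/(-38/3) = -3/38)
(-79 + M(0, 13))² = (-79 - 3/38)² = (-3005/38)² = 9030025/1444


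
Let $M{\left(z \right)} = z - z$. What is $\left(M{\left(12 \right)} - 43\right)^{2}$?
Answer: $1849$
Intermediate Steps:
$M{\left(z \right)} = 0$
$\left(M{\left(12 \right)} - 43\right)^{2} = \left(0 - 43\right)^{2} = \left(-43\right)^{2} = 1849$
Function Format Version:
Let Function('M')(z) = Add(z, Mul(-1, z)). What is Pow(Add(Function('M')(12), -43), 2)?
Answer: 1849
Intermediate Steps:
Function('M')(z) = 0
Pow(Add(Function('M')(12), -43), 2) = Pow(Add(0, -43), 2) = Pow(-43, 2) = 1849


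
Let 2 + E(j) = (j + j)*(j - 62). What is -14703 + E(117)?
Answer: -1835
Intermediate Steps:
E(j) = -2 + 2*j*(-62 + j) (E(j) = -2 + (j + j)*(j - 62) = -2 + (2*j)*(-62 + j) = -2 + 2*j*(-62 + j))
-14703 + E(117) = -14703 + (-2 - 124*117 + 2*117**2) = -14703 + (-2 - 14508 + 2*13689) = -14703 + (-2 - 14508 + 27378) = -14703 + 12868 = -1835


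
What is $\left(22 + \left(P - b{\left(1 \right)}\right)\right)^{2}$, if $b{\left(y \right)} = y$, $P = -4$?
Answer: $289$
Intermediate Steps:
$\left(22 + \left(P - b{\left(1 \right)}\right)\right)^{2} = \left(22 - 5\right)^{2} = 17^{2} = 289$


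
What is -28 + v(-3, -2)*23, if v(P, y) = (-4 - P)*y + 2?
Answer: 64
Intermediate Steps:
v(P, y) = 2 + y*(-4 - P) (v(P, y) = y*(-4 - P) + 2 = 2 + y*(-4 - P))
-28 + v(-3, -2)*23 = -28 + (2 - 4*(-2) - 1*(-3)*(-2))*23 = -28 + (2 + 8 - 6)*23 = -28 + 4*23 = -28 + 92 = 64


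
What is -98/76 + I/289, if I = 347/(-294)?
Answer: -1044130/807177 ≈ -1.2936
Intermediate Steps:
I = -347/294 (I = 347*(-1/294) = -347/294 ≈ -1.1803)
-98/76 + I/289 = -98/76 - 347/294/289 = -98*1/76 - 347/294*1/289 = -49/38 - 347/84966 = -1044130/807177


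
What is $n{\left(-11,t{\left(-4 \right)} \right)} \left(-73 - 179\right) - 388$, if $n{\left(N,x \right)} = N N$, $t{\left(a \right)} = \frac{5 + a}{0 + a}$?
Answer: $-30880$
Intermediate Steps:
$t{\left(a \right)} = \frac{5 + a}{a}$
$n{\left(N,x \right)} = N^{2}$
$n{\left(-11,t{\left(-4 \right)} \right)} \left(-73 - 179\right) - 388 = \left(-11\right)^{2} \left(-73 - 179\right) - 388 = 121 \left(-73 - 179\right) - 388 = 121 \left(-252\right) - 388 = -30492 - 388 = -30880$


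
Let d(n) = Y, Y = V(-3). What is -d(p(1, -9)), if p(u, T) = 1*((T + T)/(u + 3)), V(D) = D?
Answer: 3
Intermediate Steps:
Y = -3
p(u, T) = 2*T/(3 + u) (p(u, T) = 1*((2*T)/(3 + u)) = 1*(2*T/(3 + u)) = 2*T/(3 + u))
d(n) = -3
-d(p(1, -9)) = -1*(-3) = 3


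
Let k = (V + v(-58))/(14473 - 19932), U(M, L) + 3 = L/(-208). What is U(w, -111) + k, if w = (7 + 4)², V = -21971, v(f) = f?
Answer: 1781565/1135472 ≈ 1.5690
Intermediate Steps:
w = 121 (w = 11² = 121)
U(M, L) = -3 - L/208 (U(M, L) = -3 + L/(-208) = -3 + L*(-1/208) = -3 - L/208)
k = 22029/5459 (k = (-21971 - 58)/(14473 - 19932) = -22029/(-5459) = -22029*(-1/5459) = 22029/5459 ≈ 4.0354)
U(w, -111) + k = (-3 - 1/208*(-111)) + 22029/5459 = (-3 + 111/208) + 22029/5459 = -513/208 + 22029/5459 = 1781565/1135472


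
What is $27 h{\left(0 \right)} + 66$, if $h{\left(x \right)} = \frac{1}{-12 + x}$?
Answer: $\frac{255}{4} \approx 63.75$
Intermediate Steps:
$27 h{\left(0 \right)} + 66 = \frac{27}{-12 + 0} + 66 = \frac{27}{-12} + 66 = 27 \left(- \frac{1}{12}\right) + 66 = - \frac{9}{4} + 66 = \frac{255}{4}$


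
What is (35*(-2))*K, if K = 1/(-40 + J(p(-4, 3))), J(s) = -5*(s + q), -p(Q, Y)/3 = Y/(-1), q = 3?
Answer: 7/10 ≈ 0.70000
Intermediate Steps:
p(Q, Y) = 3*Y (p(Q, Y) = -3*Y/(-1) = -3*Y*(-1) = -(-3)*Y = 3*Y)
J(s) = -15 - 5*s (J(s) = -5*(s + 3) = -5*(3 + s) = -15 - 5*s)
K = -1/100 (K = 1/(-40 + (-15 - 15*3)) = 1/(-40 + (-15 - 5*9)) = 1/(-40 + (-15 - 45)) = 1/(-40 - 60) = 1/(-100) = -1/100 ≈ -0.010000)
(35*(-2))*K = (35*(-2))*(-1/100) = -70*(-1/100) = 7/10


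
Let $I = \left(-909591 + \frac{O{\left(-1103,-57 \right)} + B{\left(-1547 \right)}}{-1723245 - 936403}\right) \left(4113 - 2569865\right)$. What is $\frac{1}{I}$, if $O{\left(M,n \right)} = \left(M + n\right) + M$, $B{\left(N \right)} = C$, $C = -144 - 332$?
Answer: $\frac{332456}{775880800955883651} \approx 4.2849 \cdot 10^{-13}$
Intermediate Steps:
$C = -476$
$B{\left(N \right)} = -476$
$O{\left(M,n \right)} = n + 2 M$
$I = \frac{775880800955883651}{332456}$ ($I = \left(-909591 + \frac{\left(-57 + 2 \left(-1103\right)\right) - 476}{-1723245 - 936403}\right) \left(4113 - 2569865\right) = \left(-909591 + \frac{\left(-57 - 2206\right) - 476}{-2659648}\right) \left(-2565752\right) = \left(-909591 + \left(-2263 - 476\right) \left(- \frac{1}{2659648}\right)\right) \left(-2565752\right) = \left(-909591 - - \frac{2739}{2659648}\right) \left(-2565752\right) = \left(-909591 + \frac{2739}{2659648}\right) \left(-2565752\right) = \left(- \frac{2419191881229}{2659648}\right) \left(-2565752\right) = \frac{775880800955883651}{332456} \approx 2.3338 \cdot 10^{12}$)
$\frac{1}{I} = \frac{1}{\frac{775880800955883651}{332456}} = \frac{332456}{775880800955883651}$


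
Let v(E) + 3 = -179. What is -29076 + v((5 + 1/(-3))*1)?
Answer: -29258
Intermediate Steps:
v(E) = -182 (v(E) = -3 - 179 = -182)
-29076 + v((5 + 1/(-3))*1) = -29076 - 182 = -29258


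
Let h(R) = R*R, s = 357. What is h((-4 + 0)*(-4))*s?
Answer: 91392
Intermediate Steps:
h(R) = R²
h((-4 + 0)*(-4))*s = ((-4 + 0)*(-4))²*357 = (-4*(-4))²*357 = 16²*357 = 256*357 = 91392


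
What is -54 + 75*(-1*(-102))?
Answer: 7596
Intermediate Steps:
-54 + 75*(-1*(-102)) = -54 + 75*102 = -54 + 7650 = 7596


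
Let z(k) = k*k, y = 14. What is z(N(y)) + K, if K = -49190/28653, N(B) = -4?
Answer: 409258/28653 ≈ 14.283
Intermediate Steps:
z(k) = k**2
K = -49190/28653 (K = -49190*1/28653 = -49190/28653 ≈ -1.7167)
z(N(y)) + K = (-4)**2 - 49190/28653 = 16 - 49190/28653 = 409258/28653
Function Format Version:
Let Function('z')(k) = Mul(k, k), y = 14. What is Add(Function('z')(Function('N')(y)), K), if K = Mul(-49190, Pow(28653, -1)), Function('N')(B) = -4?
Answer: Rational(409258, 28653) ≈ 14.283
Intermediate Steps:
Function('z')(k) = Pow(k, 2)
K = Rational(-49190, 28653) (K = Mul(-49190, Rational(1, 28653)) = Rational(-49190, 28653) ≈ -1.7167)
Add(Function('z')(Function('N')(y)), K) = Add(Pow(-4, 2), Rational(-49190, 28653)) = Add(16, Rational(-49190, 28653)) = Rational(409258, 28653)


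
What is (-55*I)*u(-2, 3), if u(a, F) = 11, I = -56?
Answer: 33880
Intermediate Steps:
(-55*I)*u(-2, 3) = -55*(-56)*11 = 3080*11 = 33880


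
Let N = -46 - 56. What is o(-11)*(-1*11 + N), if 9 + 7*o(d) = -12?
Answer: 339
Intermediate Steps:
o(d) = -3 (o(d) = -9/7 + (1/7)*(-12) = -9/7 - 12/7 = -3)
N = -102
o(-11)*(-1*11 + N) = -3*(-1*11 - 102) = -3*(-11 - 102) = -3*(-113) = 339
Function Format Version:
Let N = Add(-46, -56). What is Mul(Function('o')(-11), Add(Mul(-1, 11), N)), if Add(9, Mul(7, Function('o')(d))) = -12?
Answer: 339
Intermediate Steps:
Function('o')(d) = -3 (Function('o')(d) = Add(Rational(-9, 7), Mul(Rational(1, 7), -12)) = Add(Rational(-9, 7), Rational(-12, 7)) = -3)
N = -102
Mul(Function('o')(-11), Add(Mul(-1, 11), N)) = Mul(-3, Add(Mul(-1, 11), -102)) = Mul(-3, Add(-11, -102)) = Mul(-3, -113) = 339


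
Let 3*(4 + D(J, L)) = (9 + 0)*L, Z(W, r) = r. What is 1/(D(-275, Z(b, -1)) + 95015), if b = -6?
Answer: 1/95008 ≈ 1.0525e-5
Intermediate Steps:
D(J, L) = -4 + 3*L (D(J, L) = -4 + ((9 + 0)*L)/3 = -4 + (9*L)/3 = -4 + 3*L)
1/(D(-275, Z(b, -1)) + 95015) = 1/((-4 + 3*(-1)) + 95015) = 1/((-4 - 3) + 95015) = 1/(-7 + 95015) = 1/95008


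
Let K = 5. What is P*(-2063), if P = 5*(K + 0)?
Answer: -51575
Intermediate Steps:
P = 25 (P = 5*(5 + 0) = 5*5 = 25)
P*(-2063) = 25*(-2063) = -51575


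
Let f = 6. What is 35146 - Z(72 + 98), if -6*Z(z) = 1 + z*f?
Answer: 211897/6 ≈ 35316.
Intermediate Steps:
Z(z) = -1/6 - z (Z(z) = -(1 + z*6)/6 = -(1 + 6*z)/6 = -1/6 - z)
35146 - Z(72 + 98) = 35146 - (-1/6 - (72 + 98)) = 35146 - (-1/6 - 1*170) = 35146 - (-1/6 - 170) = 35146 - 1*(-1021/6) = 35146 + 1021/6 = 211897/6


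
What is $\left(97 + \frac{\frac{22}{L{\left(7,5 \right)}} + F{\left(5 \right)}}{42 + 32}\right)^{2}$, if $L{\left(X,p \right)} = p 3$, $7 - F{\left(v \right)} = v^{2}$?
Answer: $\frac{2884871521}{308025} \approx 9365.7$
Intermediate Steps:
$F{\left(v \right)} = 7 - v^{2}$
$L{\left(X,p \right)} = 3 p$
$\left(97 + \frac{\frac{22}{L{\left(7,5 \right)}} + F{\left(5 \right)}}{42 + 32}\right)^{2} = \left(97 + \frac{\frac{22}{3 \cdot 5} + \left(7 - 5^{2}\right)}{42 + 32}\right)^{2} = \left(97 + \frac{\frac{22}{15} + \left(7 - 25\right)}{74}\right)^{2} = \left(97 + \left(22 \cdot \frac{1}{15} + \left(7 - 25\right)\right) \frac{1}{74}\right)^{2} = \left(97 + \left(\frac{22}{15} - 18\right) \frac{1}{74}\right)^{2} = \left(97 - \frac{124}{555}\right)^{2} = \left(\frac{53711}{555}\right)^{2} = \frac{2884871521}{308025}$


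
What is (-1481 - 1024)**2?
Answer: 6275025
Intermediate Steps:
(-1481 - 1024)**2 = (-2505)**2 = 6275025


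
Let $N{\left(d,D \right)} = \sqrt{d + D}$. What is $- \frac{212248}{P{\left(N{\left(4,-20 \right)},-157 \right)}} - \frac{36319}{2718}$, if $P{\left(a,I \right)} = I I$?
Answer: $- \frac{1472117095}{66995982} \approx -21.973$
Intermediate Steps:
$N{\left(d,D \right)} = \sqrt{D + d}$
$P{\left(a,I \right)} = I^{2}$
$- \frac{212248}{P{\left(N{\left(4,-20 \right)},-157 \right)}} - \frac{36319}{2718} = - \frac{212248}{\left(-157\right)^{2}} - \frac{36319}{2718} = - \frac{212248}{24649} - \frac{36319}{2718} = - \frac{1472117095}{66995982}$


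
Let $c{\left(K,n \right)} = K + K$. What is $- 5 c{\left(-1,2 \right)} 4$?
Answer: $40$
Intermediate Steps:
$c{\left(K,n \right)} = 2 K$
$- 5 c{\left(-1,2 \right)} 4 = - 5 \cdot 2 \left(-1\right) 4 = \left(-5\right) \left(-2\right) 4 = 10 \cdot 4 = 40$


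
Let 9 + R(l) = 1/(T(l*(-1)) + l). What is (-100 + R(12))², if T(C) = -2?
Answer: 1185921/100 ≈ 11859.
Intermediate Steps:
R(l) = -9 + 1/(-2 + l)
(-100 + R(12))² = (-100 + (19 - 9*12)/(-2 + 12))² = (-100 + (19 - 108)/10)² = (-100 + (⅒)*(-89))² = (-100 - 89/10)² = (-1089/10)² = 1185921/100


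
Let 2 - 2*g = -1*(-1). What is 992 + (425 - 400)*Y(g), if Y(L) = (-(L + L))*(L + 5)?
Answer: 1709/2 ≈ 854.50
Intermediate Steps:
g = ½ (g = 1 - (-1)*(-1)/2 = 1 - ½*1 = 1 - ½ = ½ ≈ 0.50000)
Y(L) = -2*L*(5 + L) (Y(L) = (-2*L)*(5 + L) = -2*L*(5 + L))
992 + (425 - 400)*Y(g) = 992 + (425 - 400)*(-2*½*(5 + ½)) = 992 + 25*(-2*½*11/2) = 992 + 25*(-11/2) = 992 - 275/2 = 1709/2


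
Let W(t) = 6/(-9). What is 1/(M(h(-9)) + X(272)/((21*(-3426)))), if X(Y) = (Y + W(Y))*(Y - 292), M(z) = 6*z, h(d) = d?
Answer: -107919/5819486 ≈ -0.018544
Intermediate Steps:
W(t) = -2/3 (W(t) = 6*(-1/9) = -2/3)
X(Y) = (-292 + Y)*(-2/3 + Y) (X(Y) = (Y - 2/3)*(Y - 292) = (-2/3 + Y)*(-292 + Y) = (-292 + Y)*(-2/3 + Y))
1/(M(h(-9)) + X(272)/((21*(-3426)))) = 1/(6*(-9) + (584/3 + 272**2 - 878/3*272)/((21*(-3426)))) = 1/(-54 + (584/3 + 73984 - 238816/3)/(-71946)) = 1/(-54 - 16280/3*(-1/71946)) = 1/(-54 + 8140/107919) = 1/(-5819486/107919) = -107919/5819486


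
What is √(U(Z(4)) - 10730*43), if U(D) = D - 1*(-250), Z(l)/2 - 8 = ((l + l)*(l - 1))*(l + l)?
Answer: 2*I*√115185 ≈ 678.78*I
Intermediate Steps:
Z(l) = 16 + 8*l²*(-1 + l) (Z(l) = 16 + 2*(((l + l)*(l - 1))*(l + l)) = 16 + 2*(((2*l)*(-1 + l))*(2*l)) = 16 + 2*((2*l*(-1 + l))*(2*l)) = 16 + 2*(4*l²*(-1 + l)) = 16 + 8*l²*(-1 + l))
U(D) = 250 + D (U(D) = D + 250 = 250 + D)
√(U(Z(4)) - 10730*43) = √((250 + (16 - 8*4² + 8*4³)) - 10730*43) = √((250 + (16 - 8*16 + 8*64)) - 461390) = √((250 + (16 - 128 + 512)) - 461390) = √((250 + 400) - 461390) = √(650 - 461390) = √(-460740) = 2*I*√115185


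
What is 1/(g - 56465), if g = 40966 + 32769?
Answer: 1/17270 ≈ 5.7904e-5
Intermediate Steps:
g = 73735
1/(g - 56465) = 1/(73735 - 56465) = 1/17270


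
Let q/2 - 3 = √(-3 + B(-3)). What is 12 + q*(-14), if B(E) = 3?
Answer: -72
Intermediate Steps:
q = 6 (q = 6 + 2*√(-3 + 3) = 6 + 2*√0 = 6 + 2*0 = 6 + 0 = 6)
12 + q*(-14) = 12 + 6*(-14) = 12 - 84 = -72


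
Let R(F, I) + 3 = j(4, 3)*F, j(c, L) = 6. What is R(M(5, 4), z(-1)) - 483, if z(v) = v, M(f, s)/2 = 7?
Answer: -402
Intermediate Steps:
M(f, s) = 14 (M(f, s) = 2*7 = 14)
R(F, I) = -3 + 6*F
R(M(5, 4), z(-1)) - 483 = (-3 + 6*14) - 483 = (-3 + 84) - 483 = 81 - 483 = -402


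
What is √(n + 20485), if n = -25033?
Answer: 2*I*√1137 ≈ 67.439*I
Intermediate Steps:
√(n + 20485) = √(-25033 + 20485) = √(-4548) = 2*I*√1137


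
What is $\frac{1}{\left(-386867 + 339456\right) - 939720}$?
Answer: $- \frac{1}{987131} \approx -1.013 \cdot 10^{-6}$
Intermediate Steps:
$\frac{1}{\left(-386867 + 339456\right) - 939720} = \frac{1}{-47411 - 939720} = \frac{1}{-987131} = - \frac{1}{987131}$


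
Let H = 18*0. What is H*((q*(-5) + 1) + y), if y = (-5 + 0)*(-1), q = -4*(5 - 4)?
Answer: 0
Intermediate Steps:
q = -4 (q = -4*1 = -4)
H = 0
y = 5 (y = -5*(-1) = 5)
H*((q*(-5) + 1) + y) = 0*((-4*(-5) + 1) + 5) = 0*((20 + 1) + 5) = 0*(21 + 5) = 0*26 = 0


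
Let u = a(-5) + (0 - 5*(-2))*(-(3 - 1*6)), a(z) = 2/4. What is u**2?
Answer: 3721/4 ≈ 930.25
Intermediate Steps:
a(z) = 1/2 (a(z) = 2*(1/4) = 1/2)
u = 61/2 (u = 1/2 + (0 - 5*(-2))*(-(3 - 1*6)) = 1/2 + (0 + 10)*(-(3 - 6)) = 1/2 + 10*(-1*(-3)) = 1/2 + 10*3 = 1/2 + 30 = 61/2 ≈ 30.500)
u**2 = (61/2)**2 = 3721/4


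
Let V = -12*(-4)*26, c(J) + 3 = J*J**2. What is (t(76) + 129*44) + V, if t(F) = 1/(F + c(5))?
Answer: 1370953/198 ≈ 6924.0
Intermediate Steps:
c(J) = -3 + J**3 (c(J) = -3 + J*J**2 = -3 + J**3)
t(F) = 1/(122 + F) (t(F) = 1/(F + (-3 + 5**3)) = 1/(F + (-3 + 125)) = 1/(F + 122) = 1/(122 + F))
V = 1248 (V = 48*26 = 1248)
(t(76) + 129*44) + V = (1/(122 + 76) + 129*44) + 1248 = (1/198 + 5676) + 1248 = 1123849/198 + 1248 = 1370953/198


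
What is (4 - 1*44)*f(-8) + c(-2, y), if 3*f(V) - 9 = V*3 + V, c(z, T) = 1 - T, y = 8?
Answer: 899/3 ≈ 299.67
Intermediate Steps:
f(V) = 3 + 4*V/3 (f(V) = 3 + (V*3 + V)/3 = 3 + (3*V + V)/3 = 3 + (4*V)/3 = 3 + 4*V/3)
(4 - 1*44)*f(-8) + c(-2, y) = (4 - 1*44)*(3 + (4/3)*(-8)) + (1 - 1*8) = (4 - 44)*(3 - 32/3) + (1 - 8) = -40*(-23/3) - 7 = 920/3 - 7 = 899/3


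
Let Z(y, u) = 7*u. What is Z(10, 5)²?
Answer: 1225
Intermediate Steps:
Z(10, 5)² = (7*5)² = 35² = 1225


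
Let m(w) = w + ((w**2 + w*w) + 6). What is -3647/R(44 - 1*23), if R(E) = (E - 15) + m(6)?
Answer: -3647/90 ≈ -40.522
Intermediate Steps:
m(w) = 6 + w + 2*w**2 (m(w) = w + ((w**2 + w**2) + 6) = w + (2*w**2 + 6) = w + (6 + 2*w**2) = 6 + w + 2*w**2)
R(E) = 69 + E (R(E) = (E - 15) + (6 + 6 + 2*6**2) = (-15 + E) + (6 + 6 + 2*36) = (-15 + E) + (6 + 6 + 72) = (-15 + E) + 84 = 69 + E)
-3647/R(44 - 1*23) = -3647/(69 + (44 - 1*23)) = -3647/(69 + (44 - 23)) = -3647/(69 + 21) = -3647/90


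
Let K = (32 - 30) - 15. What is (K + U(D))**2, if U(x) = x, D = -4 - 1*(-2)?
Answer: 225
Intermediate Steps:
D = -2 (D = -4 + 2 = -2)
K = -13 (K = 2 - 15 = -13)
(K + U(D))**2 = (-13 - 2)**2 = (-15)**2 = 225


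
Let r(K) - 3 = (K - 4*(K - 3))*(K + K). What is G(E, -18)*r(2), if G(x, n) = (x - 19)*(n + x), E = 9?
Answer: 2430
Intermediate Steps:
r(K) = 3 + 2*K*(12 - 3*K) (r(K) = 3 + (K - 4*(K - 3))*(K + K) = 3 + (K - 4*(-3 + K))*(2*K) = 3 + (K + (12 - 4*K))*(2*K) = 3 + (12 - 3*K)*(2*K) = 3 + 2*K*(12 - 3*K))
G(x, n) = (-19 + x)*(n + x)
G(E, -18)*r(2) = (9² - 19*(-18) - 19*9 - 18*9)*(3 - 6*2² + 24*2) = (81 + 342 - 171 - 162)*(3 - 6*4 + 48) = 90*(3 - 24 + 48) = 90*27 = 2430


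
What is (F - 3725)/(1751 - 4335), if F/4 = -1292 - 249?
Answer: 9889/2584 ≈ 3.8270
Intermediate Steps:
F = -6164 (F = 4*(-1292 - 249) = 4*(-1541) = -6164)
(F - 3725)/(1751 - 4335) = (-6164 - 3725)/(1751 - 4335) = -9889/(-2584) = -9889*(-1/2584) = 9889/2584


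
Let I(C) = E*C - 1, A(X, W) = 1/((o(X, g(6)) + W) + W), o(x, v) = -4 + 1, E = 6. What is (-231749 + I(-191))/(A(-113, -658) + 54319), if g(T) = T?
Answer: -38398728/8955845 ≈ -4.2876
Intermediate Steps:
o(x, v) = -3
A(X, W) = 1/(-3 + 2*W) (A(X, W) = 1/((-3 + W) + W) = 1/(-3 + 2*W))
I(C) = -1 + 6*C (I(C) = 6*C - 1 = -1 + 6*C)
(-231749 + I(-191))/(A(-113, -658) + 54319) = (-231749 + (-1 + 6*(-191)))/(1/(-3 + 2*(-658)) + 54319) = (-231749 + (-1 - 1146))/(1/(-3 - 1316) + 54319) = (-231749 - 1147)/(1/(-1319) + 54319) = -232896/(-1/1319 + 54319) = -232896/71646760/1319 = -232896*1319/71646760 = -38398728/8955845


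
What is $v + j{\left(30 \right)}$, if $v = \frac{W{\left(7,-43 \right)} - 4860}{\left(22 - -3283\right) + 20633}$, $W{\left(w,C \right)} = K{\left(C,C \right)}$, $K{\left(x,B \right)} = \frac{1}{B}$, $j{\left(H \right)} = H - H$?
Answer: $- \frac{208981}{1029334} \approx -0.20303$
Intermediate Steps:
$j{\left(H \right)} = 0$
$W{\left(w,C \right)} = \frac{1}{C}$
$v = - \frac{208981}{1029334}$ ($v = \frac{\frac{1}{-43} - 4860}{\left(22 - -3283\right) + 20633} = \frac{- \frac{1}{43} - 4860}{\left(22 + 3283\right) + 20633} = - \frac{208981}{43 \left(3305 + 20633\right)} = - \frac{208981}{43 \cdot 23938} = \left(- \frac{208981}{43}\right) \frac{1}{23938} = - \frac{208981}{1029334} \approx -0.20303$)
$v + j{\left(30 \right)} = - \frac{208981}{1029334} + 0 = - \frac{208981}{1029334}$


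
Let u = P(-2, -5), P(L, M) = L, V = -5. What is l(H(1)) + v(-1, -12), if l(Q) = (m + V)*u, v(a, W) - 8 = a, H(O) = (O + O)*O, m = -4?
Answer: 25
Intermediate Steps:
H(O) = 2*O² (H(O) = (2*O)*O = 2*O²)
u = -2
v(a, W) = 8 + a
l(Q) = 18 (l(Q) = (-4 - 5)*(-2) = -9*(-2) = 18)
l(H(1)) + v(-1, -12) = 18 + (8 - 1) = 18 + 7 = 25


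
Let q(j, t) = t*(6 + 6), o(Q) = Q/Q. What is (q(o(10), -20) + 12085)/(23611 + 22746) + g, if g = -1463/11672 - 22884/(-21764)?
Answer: 3478746790893/2944010316664 ≈ 1.1816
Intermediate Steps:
o(Q) = 1
q(j, t) = 12*t (q(j, t) = t*12 = 12*t)
g = 58815329/63507352 (g = -1463*1/11672 - 22884*(-1/21764) = -1463/11672 + 5721/5441 = 58815329/63507352 ≈ 0.92612)
(q(o(10), -20) + 12085)/(23611 + 22746) + g = (12*(-20) + 12085)/(23611 + 22746) + 58815329/63507352 = (-240 + 12085)/46357 + 58815329/63507352 = 11845*(1/46357) + 58815329/63507352 = 11845/46357 + 58815329/63507352 = 3478746790893/2944010316664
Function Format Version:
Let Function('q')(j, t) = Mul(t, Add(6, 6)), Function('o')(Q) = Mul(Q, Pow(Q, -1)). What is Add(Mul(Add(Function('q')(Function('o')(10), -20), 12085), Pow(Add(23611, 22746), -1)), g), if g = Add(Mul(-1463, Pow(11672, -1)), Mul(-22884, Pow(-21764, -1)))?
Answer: Rational(3478746790893, 2944010316664) ≈ 1.1816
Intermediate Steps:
Function('o')(Q) = 1
Function('q')(j, t) = Mul(12, t) (Function('q')(j, t) = Mul(t, 12) = Mul(12, t))
g = Rational(58815329, 63507352) (g = Add(Mul(-1463, Rational(1, 11672)), Mul(-22884, Rational(-1, 21764))) = Add(Rational(-1463, 11672), Rational(5721, 5441)) = Rational(58815329, 63507352) ≈ 0.92612)
Add(Mul(Add(Function('q')(Function('o')(10), -20), 12085), Pow(Add(23611, 22746), -1)), g) = Add(Mul(Add(Mul(12, -20), 12085), Pow(Add(23611, 22746), -1)), Rational(58815329, 63507352)) = Add(Mul(Add(-240, 12085), Pow(46357, -1)), Rational(58815329, 63507352)) = Add(Mul(11845, Rational(1, 46357)), Rational(58815329, 63507352)) = Add(Rational(11845, 46357), Rational(58815329, 63507352)) = Rational(3478746790893, 2944010316664)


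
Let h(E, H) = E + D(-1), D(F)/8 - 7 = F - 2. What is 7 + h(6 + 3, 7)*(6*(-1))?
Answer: -239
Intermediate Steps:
D(F) = 40 + 8*F (D(F) = 56 + 8*(F - 2) = 56 + 8*(-2 + F) = 56 + (-16 + 8*F) = 40 + 8*F)
h(E, H) = 32 + E (h(E, H) = E + (40 + 8*(-1)) = E + (40 - 8) = E + 32 = 32 + E)
7 + h(6 + 3, 7)*(6*(-1)) = 7 + (32 + (6 + 3))*(6*(-1)) = 7 + (32 + 9)*(-6) = 7 + 41*(-6) = 7 - 246 = -239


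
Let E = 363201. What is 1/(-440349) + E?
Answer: 159935197148/440349 ≈ 3.6320e+5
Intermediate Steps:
1/(-440349) + E = 1/(-440349) + 363201 = -1/440349 + 363201 = 159935197148/440349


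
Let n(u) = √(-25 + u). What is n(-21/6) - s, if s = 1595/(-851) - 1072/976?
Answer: 154312/51911 + I*√114/2 ≈ 2.9726 + 5.3385*I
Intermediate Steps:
s = -154312/51911 (s = 1595*(-1/851) - 1072*1/976 = -1595/851 - 67/61 = -154312/51911 ≈ -2.9726)
n(-21/6) - s = √(-25 - 21/6) - 1*(-154312/51911) = √(-25 - 21*⅙) + 154312/51911 = √(-25 - 7/2) + 154312/51911 = √(-57/2) + 154312/51911 = I*√114/2 + 154312/51911 = 154312/51911 + I*√114/2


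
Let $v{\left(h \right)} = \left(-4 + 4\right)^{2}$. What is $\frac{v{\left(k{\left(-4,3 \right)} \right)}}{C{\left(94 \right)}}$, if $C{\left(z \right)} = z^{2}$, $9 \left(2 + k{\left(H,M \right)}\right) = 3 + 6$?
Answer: $0$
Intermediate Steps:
$k{\left(H,M \right)} = -1$ ($k{\left(H,M \right)} = -2 + \frac{3 + 6}{9} = -2 + \frac{1}{9} \cdot 9 = -2 + 1 = -1$)
$v{\left(h \right)} = 0$ ($v{\left(h \right)} = 0^{2} = 0$)
$\frac{v{\left(k{\left(-4,3 \right)} \right)}}{C{\left(94 \right)}} = \frac{0}{94^{2}} = \frac{0}{8836} = 0 \cdot \frac{1}{8836} = 0$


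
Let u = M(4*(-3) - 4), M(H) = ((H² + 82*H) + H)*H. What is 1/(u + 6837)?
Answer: 1/23989 ≈ 4.1686e-5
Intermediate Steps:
M(H) = H*(H² + 83*H) (M(H) = (H² + 83*H)*H = H*(H² + 83*H))
u = 17152 (u = (4*(-3) - 4)²*(83 + (4*(-3) - 4)) = (-12 - 4)²*(83 + (-12 - 4)) = (-16)²*(83 - 16) = 256*67 = 17152)
1/(u + 6837) = 1/(17152 + 6837) = 1/23989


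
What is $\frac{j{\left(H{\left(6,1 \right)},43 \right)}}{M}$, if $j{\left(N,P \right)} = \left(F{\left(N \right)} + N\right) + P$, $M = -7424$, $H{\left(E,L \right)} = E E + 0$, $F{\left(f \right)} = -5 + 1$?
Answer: $- \frac{75}{7424} \approx -0.010102$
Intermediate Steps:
$F{\left(f \right)} = -4$
$H{\left(E,L \right)} = E^{2}$ ($H{\left(E,L \right)} = E^{2} + 0 = E^{2}$)
$j{\left(N,P \right)} = -4 + N + P$ ($j{\left(N,P \right)} = \left(-4 + N\right) + P = -4 + N + P$)
$\frac{j{\left(H{\left(6,1 \right)},43 \right)}}{M} = \frac{-4 + 6^{2} + 43}{-7424} = \left(-4 + 36 + 43\right) \left(- \frac{1}{7424}\right) = 75 \left(- \frac{1}{7424}\right) = - \frac{75}{7424}$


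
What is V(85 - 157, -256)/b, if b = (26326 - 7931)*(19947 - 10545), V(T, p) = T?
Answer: -12/28824965 ≈ -4.1631e-7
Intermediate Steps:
b = 172949790 (b = 18395*9402 = 172949790)
V(85 - 157, -256)/b = (85 - 157)/172949790 = -72*1/172949790 = -12/28824965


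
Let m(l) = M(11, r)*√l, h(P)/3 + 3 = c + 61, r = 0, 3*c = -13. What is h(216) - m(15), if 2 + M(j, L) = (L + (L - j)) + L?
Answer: 161 + 13*√15 ≈ 211.35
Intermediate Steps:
c = -13/3 (c = (⅓)*(-13) = -13/3 ≈ -4.3333)
M(j, L) = -2 - j + 3*L (M(j, L) = -2 + ((L + (L - j)) + L) = -2 + ((-j + 2*L) + L) = -2 + (-j + 3*L) = -2 - j + 3*L)
h(P) = 161 (h(P) = -9 + 3*(-13/3 + 61) = -9 + 3*(170/3) = -9 + 170 = 161)
m(l) = -13*√l (m(l) = (-2 - 1*11 + 3*0)*√l = (-2 - 11 + 0)*√l = -13*√l)
h(216) - m(15) = 161 - (-13)*√15 = 161 + 13*√15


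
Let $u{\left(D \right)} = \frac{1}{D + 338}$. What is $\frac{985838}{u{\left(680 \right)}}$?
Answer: $1003583084$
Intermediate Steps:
$u{\left(D \right)} = \frac{1}{338 + D}$
$\frac{985838}{u{\left(680 \right)}} = \frac{985838}{\frac{1}{338 + 680}} = \frac{985838}{\frac{1}{1018}} = 985838 \frac{1}{\frac{1}{1018}} = 985838 \cdot 1018 = 1003583084$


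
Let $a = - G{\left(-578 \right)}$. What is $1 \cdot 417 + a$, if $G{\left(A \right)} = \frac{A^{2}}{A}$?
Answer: $995$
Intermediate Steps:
$G{\left(A \right)} = A$
$a = 578$ ($a = \left(-1\right) \left(-578\right) = 578$)
$1 \cdot 417 + a = 1 \cdot 417 + 578 = 417 + 578 = 995$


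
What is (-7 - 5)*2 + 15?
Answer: -9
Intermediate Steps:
(-7 - 5)*2 + 15 = -12*2 + 15 = -24 + 15 = -9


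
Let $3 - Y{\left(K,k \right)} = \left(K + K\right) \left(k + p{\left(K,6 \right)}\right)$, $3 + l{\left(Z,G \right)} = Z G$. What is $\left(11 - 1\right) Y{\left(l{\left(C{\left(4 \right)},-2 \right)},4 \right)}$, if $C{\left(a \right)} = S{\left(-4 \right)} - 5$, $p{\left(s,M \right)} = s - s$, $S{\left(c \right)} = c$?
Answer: $-1170$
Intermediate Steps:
$p{\left(s,M \right)} = 0$
$C{\left(a \right)} = -9$ ($C{\left(a \right)} = -4 - 5 = -9$)
$l{\left(Z,G \right)} = -3 + G Z$ ($l{\left(Z,G \right)} = -3 + Z G = -3 + G Z$)
$Y{\left(K,k \right)} = 3 - 2 K k$ ($Y{\left(K,k \right)} = 3 - \left(K + K\right) \left(k + 0\right) = 3 - 2 K k$)
$\left(11 - 1\right) Y{\left(l{\left(C{\left(4 \right)},-2 \right)},4 \right)} = \left(11 - 1\right) \left(3 - 2 \left(-3 - -18\right) 4\right) = 10 \left(3 - 2 \left(-3 + 18\right) 4\right) = 10 \left(3 - 30 \cdot 4\right) = 10 \left(3 - 120\right) = 10 \left(-117\right) = -1170$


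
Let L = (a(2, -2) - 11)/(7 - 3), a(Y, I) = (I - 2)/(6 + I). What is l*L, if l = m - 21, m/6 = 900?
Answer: -16137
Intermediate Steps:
m = 5400 (m = 6*900 = 5400)
a(Y, I) = (-2 + I)/(6 + I)
l = 5379 (l = 5400 - 21 = 5379)
L = -3 (L = ((-2 - 2)/(6 - 2) - 11)/(7 - 3) = (-4/4 - 11)/4 = ((¼)*(-4) - 11)*(¼) = (-1 - 11)*(¼) = -12*¼ = -3)
l*L = 5379*(-3) = -16137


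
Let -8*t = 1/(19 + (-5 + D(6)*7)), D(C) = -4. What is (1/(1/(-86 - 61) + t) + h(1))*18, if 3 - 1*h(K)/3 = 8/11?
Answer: 472446/55 ≈ 8589.9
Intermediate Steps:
h(K) = 75/11 (h(K) = 9 - 24/11 = 75/11)
t = 1/112 (t = -1/(8*(19 + (-5 - 4*7))) = -1/(8*(19 + (-5 - 28))) = -1/(8*(19 - 33)) = -⅛/(-14) = -⅛*(-1/14) = 1/112 ≈ 0.0089286)
(1/(1/(-86 - 61) + t) + h(1))*18 = (1/(1/(-86 - 61) + 1/112) + 75/11)*18 = (1/(1/(-147) + 1/112) + 75/11)*18 = (1/(-1/147 + 1/112) + 75/11)*18 = (1/(5/2352) + 75/11)*18 = (2352/5 + 75/11)*18 = (26247/55)*18 = 472446/55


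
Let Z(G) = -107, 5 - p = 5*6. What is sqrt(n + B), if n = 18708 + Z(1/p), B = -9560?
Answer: sqrt(9041) ≈ 95.084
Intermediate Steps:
p = -25 (p = 5 - 5*6 = 5 - 1*30 = 5 - 30 = -25)
n = 18601 (n = 18708 - 107 = 18601)
sqrt(n + B) = sqrt(18601 - 9560) = sqrt(9041)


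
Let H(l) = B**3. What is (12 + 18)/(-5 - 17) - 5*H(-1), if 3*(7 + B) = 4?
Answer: 269810/297 ≈ 908.45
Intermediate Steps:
B = -17/3 (B = -7 + (1/3)*4 = -7 + 4/3 = -17/3 ≈ -5.6667)
H(l) = -4913/27 (H(l) = (-17/3)**3 = -4913/27)
(12 + 18)/(-5 - 17) - 5*H(-1) = (12 + 18)/(-5 - 17) - 5*(-4913/27) = 30/(-22) + 24565/27 = 30*(-1/22) + 24565/27 = -15/11 + 24565/27 = 269810/297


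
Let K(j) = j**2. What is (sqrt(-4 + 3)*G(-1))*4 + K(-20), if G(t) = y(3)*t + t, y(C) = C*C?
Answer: 400 - 40*I ≈ 400.0 - 40.0*I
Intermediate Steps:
y(C) = C**2
G(t) = 10*t (G(t) = 3**2*t + t = 9*t + t = 10*t)
(sqrt(-4 + 3)*G(-1))*4 + K(-20) = (sqrt(-4 + 3)*(10*(-1)))*4 + (-20)**2 = (sqrt(-1)*(-10))*4 + 400 = (I*(-10))*4 + 400 = -10*I*4 + 400 = -40*I + 400 = 400 - 40*I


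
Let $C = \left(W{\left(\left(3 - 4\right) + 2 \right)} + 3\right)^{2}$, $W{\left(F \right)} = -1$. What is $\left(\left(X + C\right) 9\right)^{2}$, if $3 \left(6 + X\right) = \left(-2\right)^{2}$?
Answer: $36$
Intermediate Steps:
$X = - \frac{14}{3}$ ($X = -6 + \frac{\left(-2\right)^{2}}{3} = -6 + \frac{1}{3} \cdot 4 = -6 + \frac{4}{3} = - \frac{14}{3} \approx -4.6667$)
$C = 4$ ($C = \left(-1 + 3\right)^{2} = 2^{2} = 4$)
$\left(\left(X + C\right) 9\right)^{2} = \left(\left(- \frac{14}{3} + 4\right) 9\right)^{2} = \left(\left(- \frac{2}{3}\right) 9\right)^{2} = \left(-6\right)^{2} = 36$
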